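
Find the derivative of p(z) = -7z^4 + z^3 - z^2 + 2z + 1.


Apply the power rule term by term:
  d/dz(-7z^4) = -28z^3
  d/dz(z^3) = 3z^2
  d/dz(-z^2) = -2z
  d/dz(2z) = 2
  d/dz(1) = 0
p'(z) = -28z^3 + 3z^2 - 2z + 2


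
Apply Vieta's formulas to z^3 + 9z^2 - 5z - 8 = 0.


Monic cubic z^3+bz^2+cz+d=0: sum=-b, pairwise sum=c, product=-d.
b=9, c=-5, d=-8
r1+r2+r3 = -9
r1r2+r1r3+r2r3 = -5
r1r2r3 = 8


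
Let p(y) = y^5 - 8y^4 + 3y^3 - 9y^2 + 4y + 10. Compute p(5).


Using direct substitution:
  1 * (5)^5 = 3125
  -8 * (5)^4 = -5000
  3 * (5)^3 = 375
  -9 * (5)^2 = -225
  4 * (5)^1 = 20
  constant: 10
Sum = 3125 - 5000 + 375 - 225 + 20 + 10 = -1695


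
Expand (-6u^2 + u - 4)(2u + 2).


Distribute each term of the first polynomial:
  (-6u^2)(2u + 2) = -12u^3 - 12u^2
  (u)(2u + 2) = 2u^2 + 2u
  (-4)(2u + 2) = -8u - 8
Sum: -12u^3 - 10u^2 - 6u - 8


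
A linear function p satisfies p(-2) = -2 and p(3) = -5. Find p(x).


p(x) = mx + b. Using p(-2)=-2, p(3)=-5:
m = (-2 + 5)/(-2 - 3) = 3/-5 = -3/5
b = -2 - m*(-2) = -2 - 6/5 = -16/5
p(x) = -(3/5)x - (16/5)


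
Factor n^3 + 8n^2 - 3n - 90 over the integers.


Try integer roots (divisors of -90). n=-6: p(-6)=0.
Divide out (n + 6): quotient is n^2 + 2n - 15.
Factor the quadratic: (n + 5)(n - 3)
Result: (n + 6)(n + 5)(n - 3)


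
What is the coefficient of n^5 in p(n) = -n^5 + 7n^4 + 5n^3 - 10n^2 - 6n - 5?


Read off the coefficient of n^5: -1


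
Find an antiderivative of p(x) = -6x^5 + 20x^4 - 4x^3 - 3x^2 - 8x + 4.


Reverse power rule on each term:
  ∫ -6x^5 dx = -x^6
  ∫ 20x^4 dx = 4x^5
  ∫ -4x^3 dx = -x^4
  ∫ -3x^2 dx = -x^3
  ∫ -8x dx = -4x^2
  ∫ 4 dx = 4x
F(x) = -x^6 + 4x^5 - x^4 - x^3 - 4x^2 + 4x + C


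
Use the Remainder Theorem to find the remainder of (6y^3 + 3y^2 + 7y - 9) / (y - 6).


By the Remainder Theorem, the remainder equals p(6):
  6*(6)^3 = 1296
  3*(6)^2 = 108
  7*(6)^1 = 42
  constant: -9
Sum: 1296 + 108 + 42 - 9 = 1437


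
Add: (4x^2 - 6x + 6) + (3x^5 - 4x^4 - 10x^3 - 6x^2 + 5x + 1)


Align terms by degree and add:
  4x^2 - 6x + 6
+ 3x^5 - 4x^4 - 10x^3 - 6x^2 + 5x + 1
= 3x^5 - 4x^4 - 10x^3 - 2x^2 - x + 7


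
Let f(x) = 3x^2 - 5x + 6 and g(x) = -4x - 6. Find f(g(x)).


Substitute g(x) into f:
f(g(x)) = 3*(-4x - 6)^2 + (-5)*(-4x - 6) + 6
(-4x - 6)^2 = 16x^2 + 48x + 36
Expand and combine: 48x^2 + 164x + 144


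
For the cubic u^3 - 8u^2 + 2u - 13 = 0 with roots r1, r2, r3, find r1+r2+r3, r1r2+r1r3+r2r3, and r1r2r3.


Monic cubic u^3+bu^2+cu+d=0: sum=-b, pairwise sum=c, product=-d.
b=-8, c=2, d=-13
r1+r2+r3 = 8
r1r2+r1r3+r2r3 = 2
r1r2r3 = 13


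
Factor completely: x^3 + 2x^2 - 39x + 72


Try integer roots (divisors of 72). x=3: p(3)=0.
Divide out (x - 3): quotient is x^2 + 5x - 24.
Factor the quadratic: (x + 8)(x - 3)
Result: (x - 3)(x + 8)(x - 3)


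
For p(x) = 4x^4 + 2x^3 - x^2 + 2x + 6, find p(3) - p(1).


p(3) = 381
p(1) = 13
p(3) - p(1) = 381 - 13 = 368


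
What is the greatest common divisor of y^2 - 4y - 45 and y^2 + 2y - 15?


Factor each:
  y^2 - 4y - 45 = (y + 5)(y - 9)
  y^2 + 2y - 15 = (y + 5)(y - 3)
Common monic factor: y + 5


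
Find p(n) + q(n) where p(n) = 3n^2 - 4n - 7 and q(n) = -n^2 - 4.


Align terms by degree and add:
  3n^2 - 4n - 7
  -n^2 - 4
= 2n^2 - 4n - 11


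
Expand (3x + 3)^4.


Expand (3x + 3)^4 by repeated multiplication:
  (3x + 3)^2 = 9x^2 + 18x + 9
  (3x + 3)^3 = 27x^3 + 81x^2 + 81x + 27
= 81x^4 + 324x^3 + 486x^2 + 324x + 81


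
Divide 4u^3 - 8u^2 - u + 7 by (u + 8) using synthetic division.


Synthetic division with c = -8. Coefficients: 4, -8, -1, 7
Bring down 4.
  4 * -8 = -32; -32 - 8 = -40
  -40 * -8 = 320; 320 - 1 = 319
  319 * -8 = -2552; -2552 + 7 = -2545
Quotient: 4u^2 - 40u + 319, Remainder: -2545


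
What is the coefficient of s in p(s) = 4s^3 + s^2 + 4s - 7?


Read off the coefficient of s: 4


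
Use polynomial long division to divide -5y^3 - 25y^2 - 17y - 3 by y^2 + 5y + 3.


(-5y^3 - 25y^2 - 17y - 3) / (y^2 + 5y + 3)
Step 1: -5y * (y^2 + 5y + 3) = -5y^3 - 25y^2 - 15y; subtract.
Step 2: 0 * (y^2 + 5y + 3) = 0; subtract.
Quotient: -5y, Remainder: -2y - 3


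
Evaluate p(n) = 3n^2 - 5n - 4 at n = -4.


Using direct substitution:
  3 * (-4)^2 = 48
  -5 * (-4)^1 = 20
  constant: -4
Sum = 48 + 20 - 4 = 64


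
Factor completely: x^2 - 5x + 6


Roots satisfy r1 + r2 = -b/a = 5 and r1*r2 = c/a = 6.
So r1 = 3, r2 = 2.
x^2 - 5x + 6 = (x - r1)(x - r2) = (x - 3)(x - 2)


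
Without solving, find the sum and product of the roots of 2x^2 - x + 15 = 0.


For ax^2+bx+c=0: sum = -b/a, product = c/a.
a=2, b=-1, c=15
Sum = -(-1)/2 = 1/2
Product = (15)/2 = 15/2


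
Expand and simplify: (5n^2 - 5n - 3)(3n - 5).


Distribute each term of the first polynomial:
  (5n^2)(3n - 5) = 15n^3 - 25n^2
  (-5n)(3n - 5) = -15n^2 + 25n
  (-3)(3n - 5) = -9n + 15
Sum: 15n^3 - 40n^2 + 16n + 15


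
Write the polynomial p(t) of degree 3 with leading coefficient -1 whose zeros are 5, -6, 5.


p(t) = -(t - 5)(t + 6)(t - 5)
Expand: -t^3 + 4t^2 + 35t - 150


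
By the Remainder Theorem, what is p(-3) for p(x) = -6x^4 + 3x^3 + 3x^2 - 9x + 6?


By the Remainder Theorem, the remainder equals p(-3):
  -6*(-3)^4 = -486
  3*(-3)^3 = -81
  3*(-3)^2 = 27
  -9*(-3)^1 = 27
  constant: 6
Sum: -486 - 81 + 27 + 27 + 6 = -507


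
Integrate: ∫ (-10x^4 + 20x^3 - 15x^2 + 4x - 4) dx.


Reverse power rule on each term:
  ∫ -10x^4 dx = -2x^5
  ∫ 20x^3 dx = 5x^4
  ∫ -15x^2 dx = -5x^3
  ∫ 4x dx = 2x^2
  ∫ -4 dx = -4x
F(x) = -2x^5 + 5x^4 - 5x^3 + 2x^2 - 4x + C


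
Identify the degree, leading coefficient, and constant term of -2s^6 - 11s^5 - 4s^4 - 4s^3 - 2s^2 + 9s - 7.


Highest power of s is 6, with coefficient -2. Constant term is -7.
Degree = 6, leading coefficient = -2, constant term = -7


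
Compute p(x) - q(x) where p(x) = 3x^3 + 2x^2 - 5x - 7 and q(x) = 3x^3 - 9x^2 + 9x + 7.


Distribute the minus sign:
  (3x^3 + 2x^2 - 5x - 7)
- (3x^3 - 9x^2 + 9x + 7)
Negate second polynomial: -3x^3 + 9x^2 - 9x - 7
Add: 11x^2 - 14x - 14


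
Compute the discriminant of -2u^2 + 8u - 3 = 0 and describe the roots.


D = b^2 - 4ac = (8)^2 - 4(-2)(-3) = 64 - 24 = 40
Since D > 0: two distinct irrational roots


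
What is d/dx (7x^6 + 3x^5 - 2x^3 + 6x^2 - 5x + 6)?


Apply the power rule term by term:
  d/dx(7x^6) = 42x^5
  d/dx(3x^5) = 15x^4
  d/dx(-2x^3) = -6x^2
  d/dx(6x^2) = 12x
  d/dx(-5x) = -5
  d/dx(6) = 0
p'(x) = 42x^5 + 15x^4 - 6x^2 + 12x - 5


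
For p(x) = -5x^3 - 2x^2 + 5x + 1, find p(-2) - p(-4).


p(-2) = 23
p(-4) = 269
p(-2) - p(-4) = 23 - 269 = -246


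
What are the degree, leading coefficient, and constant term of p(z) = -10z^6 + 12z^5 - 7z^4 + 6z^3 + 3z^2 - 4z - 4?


Highest power of z is 6, with coefficient -10. Constant term is -4.
Degree = 6, leading coefficient = -10, constant term = -4


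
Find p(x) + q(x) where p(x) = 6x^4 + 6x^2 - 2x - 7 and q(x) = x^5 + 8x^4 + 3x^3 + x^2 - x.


Align terms by degree and add:
  6x^4 + 6x^2 - 2x - 7
+ x^5 + 8x^4 + 3x^3 + x^2 - x
= x^5 + 14x^4 + 3x^3 + 7x^2 - 3x - 7


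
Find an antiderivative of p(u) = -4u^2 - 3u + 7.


Reverse power rule on each term:
  ∫ -4u^2 du = -(4/3)u^3
  ∫ -3u du = -(3/2)u^2
  ∫ 7 du = 7u
F(u) = -(4/3)u^3 - (3/2)u^2 + 7u + C


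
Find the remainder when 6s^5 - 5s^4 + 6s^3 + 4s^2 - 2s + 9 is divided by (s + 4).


By the Remainder Theorem, the remainder equals p(-4):
  6*(-4)^5 = -6144
  -5*(-4)^4 = -1280
  6*(-4)^3 = -384
  4*(-4)^2 = 64
  -2*(-4)^1 = 8
  constant: 9
Sum: -6144 - 1280 - 384 + 64 + 8 + 9 = -7727


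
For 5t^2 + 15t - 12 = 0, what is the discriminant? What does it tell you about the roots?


D = b^2 - 4ac = (15)^2 - 4(5)(-12) = 225 + 240 = 465
Since D > 0: two distinct irrational roots


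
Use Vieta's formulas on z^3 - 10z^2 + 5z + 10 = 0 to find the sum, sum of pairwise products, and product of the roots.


Monic cubic z^3+bz^2+cz+d=0: sum=-b, pairwise sum=c, product=-d.
b=-10, c=5, d=10
r1+r2+r3 = 10
r1r2+r1r3+r2r3 = 5
r1r2r3 = -10


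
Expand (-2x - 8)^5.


Expand (-2x - 8)^5 by repeated multiplication:
  (-2x - 8)^2 = 4x^2 + 32x + 64
  (-2x - 8)^3 = -8x^3 - 96x^2 - 384x - 512
  (-2x - 8)^4 = 16x^4 + 256x^3 + 1536x^2 + 4096x + 4096
= -32x^5 - 640x^4 - 5120x^3 - 20480x^2 - 40960x - 32768


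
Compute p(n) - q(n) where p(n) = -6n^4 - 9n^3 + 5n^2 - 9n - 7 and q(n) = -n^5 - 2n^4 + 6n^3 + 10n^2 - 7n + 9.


Distribute the minus sign:
  (-6n^4 - 9n^3 + 5n^2 - 9n - 7)
- (-n^5 - 2n^4 + 6n^3 + 10n^2 - 7n + 9)
Negate second polynomial: n^5 + 2n^4 - 6n^3 - 10n^2 + 7n - 9
Add: n^5 - 4n^4 - 15n^3 - 5n^2 - 2n - 16


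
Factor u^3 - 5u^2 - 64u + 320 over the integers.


Try integer roots (divisors of 320). u=-8: p(-8)=0.
Divide out (u + 8): quotient is u^2 - 13u + 40.
Factor the quadratic: (u - 8)(u - 5)
Result: (u + 8)(u - 8)(u - 5)


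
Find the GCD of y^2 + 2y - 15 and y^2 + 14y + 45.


Factor each:
  y^2 + 2y - 15 = (y + 5)(y - 3)
  y^2 + 14y + 45 = (y + 5)(y + 9)
Common monic factor: y + 5


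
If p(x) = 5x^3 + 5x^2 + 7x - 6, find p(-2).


Using direct substitution:
  5 * (-2)^3 = -40
  5 * (-2)^2 = 20
  7 * (-2)^1 = -14
  constant: -6
Sum = -40 + 20 - 14 - 6 = -40


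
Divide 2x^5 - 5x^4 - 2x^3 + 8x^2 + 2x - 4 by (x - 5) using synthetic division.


Synthetic division with c = 5. Coefficients: 2, -5, -2, 8, 2, -4
Bring down 2.
  2 * 5 = 10; 10 - 5 = 5
  5 * 5 = 25; 25 - 2 = 23
  23 * 5 = 115; 115 + 8 = 123
  123 * 5 = 615; 615 + 2 = 617
  617 * 5 = 3085; 3085 - 4 = 3081
Quotient: 2x^4 + 5x^3 + 23x^2 + 123x + 617, Remainder: 3081


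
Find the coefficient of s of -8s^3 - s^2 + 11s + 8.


Read off the coefficient of s: 11


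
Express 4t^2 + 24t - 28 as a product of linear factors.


Roots satisfy r1 + r2 = -b/a = -6 and r1*r2 = c/a = -7.
So r1 = -7, r2 = 1.
4t^2 + 24t - 28 = 4(t - r1)(t - r2) = 4(t + 7)(t - 1)


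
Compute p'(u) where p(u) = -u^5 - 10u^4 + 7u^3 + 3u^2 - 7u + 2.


Apply the power rule term by term:
  d/du(-u^5) = -5u^4
  d/du(-10u^4) = -40u^3
  d/du(7u^3) = 21u^2
  d/du(3u^2) = 6u
  d/du(-7u) = -7
  d/du(2) = 0
p'(u) = -5u^4 - 40u^3 + 21u^2 + 6u - 7


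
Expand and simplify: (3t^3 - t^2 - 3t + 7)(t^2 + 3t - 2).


Distribute each term of the first polynomial:
  (3t^3)(t^2 + 3t - 2) = 3t^5 + 9t^4 - 6t^3
  (-t^2)(t^2 + 3t - 2) = -t^4 - 3t^3 + 2t^2
  (-3t)(t^2 + 3t - 2) = -3t^3 - 9t^2 + 6t
  (7)(t^2 + 3t - 2) = 7t^2 + 21t - 14
Sum: 3t^5 + 8t^4 - 12t^3 + 27t - 14


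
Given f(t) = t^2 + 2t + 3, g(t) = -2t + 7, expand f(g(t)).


Substitute g(t) into f:
f(g(t)) = 1*(-2t + 7)^2 + 2*(-2t + 7) + 3
(-2t + 7)^2 = 4t^2 - 28t + 49
Expand and combine: 4t^2 - 32t + 66


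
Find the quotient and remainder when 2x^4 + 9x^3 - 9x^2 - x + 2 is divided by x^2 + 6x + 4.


(2x^4 + 9x^3 - 9x^2 - x + 2) / (x^2 + 6x + 4)
Step 1: 2x^2 * (x^2 + 6x + 4) = 2x^4 + 12x^3 + 8x^2; subtract.
Step 2: -3x * (x^2 + 6x + 4) = -3x^3 - 18x^2 - 12x; subtract.
Step 3: 1 * (x^2 + 6x + 4) = x^2 + 6x + 4; subtract.
Quotient: 2x^2 - 3x + 1, Remainder: 5x - 2


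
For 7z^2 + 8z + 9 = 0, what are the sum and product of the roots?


For az^2+bz+c=0: sum = -b/a, product = c/a.
a=7, b=8, c=9
Sum = -(8)/7 = -8/7
Product = (9)/7 = 9/7


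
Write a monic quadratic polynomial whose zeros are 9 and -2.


p(u) = (u - 9)(u + 2)
Expand: u^2 - 7u - 18


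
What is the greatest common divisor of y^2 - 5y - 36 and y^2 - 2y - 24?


Factor each:
  y^2 - 5y - 36 = (y + 4)(y - 9)
  y^2 - 2y - 24 = (y + 4)(y - 6)
Common monic factor: y + 4


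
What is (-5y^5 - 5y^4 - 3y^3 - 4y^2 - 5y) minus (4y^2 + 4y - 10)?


Distribute the minus sign:
  (-5y^5 - 5y^4 - 3y^3 - 4y^2 - 5y)
- (4y^2 + 4y - 10)
Negate second polynomial: -4y^2 - 4y + 10
Add: -5y^5 - 5y^4 - 3y^3 - 8y^2 - 9y + 10


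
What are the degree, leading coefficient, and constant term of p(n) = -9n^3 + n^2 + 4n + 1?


Highest power of n is 3, with coefficient -9. Constant term is 1.
Degree = 3, leading coefficient = -9, constant term = 1


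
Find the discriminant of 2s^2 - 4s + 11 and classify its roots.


D = b^2 - 4ac = (-4)^2 - 4(2)(11) = 16 - 88 = -72
Since D < 0: two complex conjugate roots (no real roots)


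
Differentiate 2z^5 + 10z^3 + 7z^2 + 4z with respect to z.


Apply the power rule term by term:
  d/dz(2z^5) = 10z^4
  d/dz(10z^3) = 30z^2
  d/dz(7z^2) = 14z
  d/dz(4z) = 4
p'(z) = 10z^4 + 30z^2 + 14z + 4


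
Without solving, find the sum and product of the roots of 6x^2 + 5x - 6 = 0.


For ax^2+bx+c=0: sum = -b/a, product = c/a.
a=6, b=5, c=-6
Sum = -(5)/6 = -5/6
Product = (-6)/6 = -1


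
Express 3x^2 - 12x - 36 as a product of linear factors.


Roots satisfy r1 + r2 = -b/a = 4 and r1*r2 = c/a = -12.
So r1 = -2, r2 = 6.
3x^2 - 12x - 36 = 3(x - r1)(x - r2) = 3(x + 2)(x - 6)


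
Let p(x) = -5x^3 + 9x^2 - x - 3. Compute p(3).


Using direct substitution:
  -5 * (3)^3 = -135
  9 * (3)^2 = 81
  -1 * (3)^1 = -3
  constant: -3
Sum = -135 + 81 - 3 - 3 = -60


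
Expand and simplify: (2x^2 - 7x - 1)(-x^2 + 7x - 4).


Distribute each term of the first polynomial:
  (2x^2)(-x^2 + 7x - 4) = -2x^4 + 14x^3 - 8x^2
  (-7x)(-x^2 + 7x - 4) = 7x^3 - 49x^2 + 28x
  (-1)(-x^2 + 7x - 4) = x^2 - 7x + 4
Sum: -2x^4 + 21x^3 - 56x^2 + 21x + 4


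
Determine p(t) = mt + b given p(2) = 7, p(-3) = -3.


p(t) = mt + b. Using p(2)=7, p(-3)=-3:
m = (7 + 3)/(2 + 3) = 10/5 = 2
b = 7 - m*(2) = 7 - 4 = 3
p(t) = 2t + 3


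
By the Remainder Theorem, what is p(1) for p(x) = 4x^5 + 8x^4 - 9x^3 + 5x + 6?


By the Remainder Theorem, the remainder equals p(1):
  4*(1)^5 = 4
  8*(1)^4 = 8
  -9*(1)^3 = -9
  0*(1)^2 = 0
  5*(1)^1 = 5
  constant: 6
Sum: 4 + 8 - 9 + 0 + 5 + 6 = 14


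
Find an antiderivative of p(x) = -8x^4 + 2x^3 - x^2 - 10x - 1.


Reverse power rule on each term:
  ∫ -8x^4 dx = -(8/5)x^5
  ∫ 2x^3 dx = (1/2)x^4
  ∫ -x^2 dx = -(1/3)x^3
  ∫ -10x dx = -5x^2
  ∫ -1 dx = -x
F(x) = -(8/5)x^5 + (1/2)x^4 - (1/3)x^3 - 5x^2 - x + C


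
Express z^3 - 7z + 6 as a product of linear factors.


Try integer roots (divisors of 6). z=1: p(1)=0.
Divide out (z - 1): quotient is z^2 + z - 6.
Factor the quadratic: (z + 3)(z - 2)
Result: (z - 1)(z + 3)(z - 2)


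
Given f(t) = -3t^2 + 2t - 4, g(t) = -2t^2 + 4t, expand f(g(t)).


Substitute g(t) into f:
f(g(t)) = -3*(-2t^2 + 4t)^2 + 2*(-2t^2 + 4t) + (-4)
(-2t^2 + 4t)^2 = 4t^4 - 16t^3 + 16t^2
Expand and combine: -12t^4 + 48t^3 - 52t^2 + 8t - 4


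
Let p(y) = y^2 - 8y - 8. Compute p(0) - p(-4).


p(0) = -8
p(-4) = 40
p(0) - p(-4) = -8 - 40 = -48


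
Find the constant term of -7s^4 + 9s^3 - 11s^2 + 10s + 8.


Read off the constant term: 8


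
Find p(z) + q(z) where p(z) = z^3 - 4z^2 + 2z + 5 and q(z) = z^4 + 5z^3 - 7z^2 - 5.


Align terms by degree and add:
  z^3 - 4z^2 + 2z + 5
+ z^4 + 5z^3 - 7z^2 - 5
= z^4 + 6z^3 - 11z^2 + 2z


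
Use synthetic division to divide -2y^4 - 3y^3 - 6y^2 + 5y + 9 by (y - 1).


Synthetic division with c = 1. Coefficients: -2, -3, -6, 5, 9
Bring down -2.
  -2 * 1 = -2; -2 - 3 = -5
  -5 * 1 = -5; -5 - 6 = -11
  -11 * 1 = -11; -11 + 5 = -6
  -6 * 1 = -6; -6 + 9 = 3
Quotient: -2y^3 - 5y^2 - 11y - 6, Remainder: 3


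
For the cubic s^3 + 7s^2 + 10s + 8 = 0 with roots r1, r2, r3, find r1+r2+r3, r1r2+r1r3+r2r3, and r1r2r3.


Monic cubic s^3+bs^2+cs+d=0: sum=-b, pairwise sum=c, product=-d.
b=7, c=10, d=8
r1+r2+r3 = -7
r1r2+r1r3+r2r3 = 10
r1r2r3 = -8


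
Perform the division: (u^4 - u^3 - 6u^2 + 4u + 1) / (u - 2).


(u^4 - u^3 - 6u^2 + 4u + 1) / (u - 2)
Step 1: u^3 * (u - 2) = u^4 - 2u^3; subtract.
Step 2: u^2 * (u - 2) = u^3 - 2u^2; subtract.
Step 3: -4u * (u - 2) = -4u^2 + 8u; subtract.
Step 4: -4 * (u - 2) = -4u + 8; subtract.
Quotient: u^3 + u^2 - 4u - 4, Remainder: -7


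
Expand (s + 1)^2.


Expand (s + 1)^2 by repeated multiplication:
= s^2 + 2s + 1


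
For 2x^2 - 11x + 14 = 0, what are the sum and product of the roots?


For ax^2+bx+c=0: sum = -b/a, product = c/a.
a=2, b=-11, c=14
Sum = -(-11)/2 = 11/2
Product = (14)/2 = 7


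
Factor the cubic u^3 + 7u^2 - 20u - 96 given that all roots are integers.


Try integer roots (divisors of -96). u=-3: p(-3)=0.
Divide out (u + 3): quotient is u^2 + 4u - 32.
Factor the quadratic: (u + 8)(u - 4)
Result: (u + 3)(u + 8)(u - 4)


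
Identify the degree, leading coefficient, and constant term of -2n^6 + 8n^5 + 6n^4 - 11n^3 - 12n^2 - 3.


Highest power of n is 6, with coefficient -2. Constant term is -3.
Degree = 6, leading coefficient = -2, constant term = -3


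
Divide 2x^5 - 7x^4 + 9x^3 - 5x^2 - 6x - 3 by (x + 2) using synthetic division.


Synthetic division with c = -2. Coefficients: 2, -7, 9, -5, -6, -3
Bring down 2.
  2 * -2 = -4; -4 - 7 = -11
  -11 * -2 = 22; 22 + 9 = 31
  31 * -2 = -62; -62 - 5 = -67
  -67 * -2 = 134; 134 - 6 = 128
  128 * -2 = -256; -256 - 3 = -259
Quotient: 2x^4 - 11x^3 + 31x^2 - 67x + 128, Remainder: -259


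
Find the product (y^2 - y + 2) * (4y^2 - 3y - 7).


Distribute each term of the first polynomial:
  (y^2)(4y^2 - 3y - 7) = 4y^4 - 3y^3 - 7y^2
  (-y)(4y^2 - 3y - 7) = -4y^3 + 3y^2 + 7y
  (2)(4y^2 - 3y - 7) = 8y^2 - 6y - 14
Sum: 4y^4 - 7y^3 + 4y^2 + y - 14


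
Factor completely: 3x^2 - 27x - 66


Roots satisfy r1 + r2 = -b/a = 9 and r1*r2 = c/a = -22.
So r1 = 11, r2 = -2.
3x^2 - 27x - 66 = 3(x - r1)(x - r2) = 3(x - 11)(x + 2)


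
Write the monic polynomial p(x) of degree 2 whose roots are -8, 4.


p(x) = (x + 8)(x - 4)
Expand: x^2 + 4x - 32


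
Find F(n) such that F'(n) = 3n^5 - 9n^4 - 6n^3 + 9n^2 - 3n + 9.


Reverse power rule on each term:
  ∫ 3n^5 dn = (1/2)n^6
  ∫ -9n^4 dn = -(9/5)n^5
  ∫ -6n^3 dn = -(3/2)n^4
  ∫ 9n^2 dn = 3n^3
  ∫ -3n dn = -(3/2)n^2
  ∫ 9 dn = 9n
F(n) = (1/2)n^6 - (9/5)n^5 - (3/2)n^4 + 3n^3 - (3/2)n^2 + 9n + C


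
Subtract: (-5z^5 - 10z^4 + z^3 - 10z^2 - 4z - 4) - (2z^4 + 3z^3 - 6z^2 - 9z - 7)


Distribute the minus sign:
  (-5z^5 - 10z^4 + z^3 - 10z^2 - 4z - 4)
- (2z^4 + 3z^3 - 6z^2 - 9z - 7)
Negate second polynomial: -2z^4 - 3z^3 + 6z^2 + 9z + 7
Add: -5z^5 - 12z^4 - 2z^3 - 4z^2 + 5z + 3


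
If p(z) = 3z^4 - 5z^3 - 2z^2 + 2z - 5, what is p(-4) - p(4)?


p(-4) = 1043
p(4) = 419
p(-4) - p(4) = 1043 - 419 = 624


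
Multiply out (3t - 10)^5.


Expand (3t - 10)^5 by repeated multiplication:
  (3t - 10)^2 = 9t^2 - 60t + 100
  (3t - 10)^3 = 27t^3 - 270t^2 + 900t - 1000
  (3t - 10)^4 = 81t^4 - 1080t^3 + 5400t^2 - 12000t + 10000
= 243t^5 - 4050t^4 + 27000t^3 - 90000t^2 + 150000t - 100000


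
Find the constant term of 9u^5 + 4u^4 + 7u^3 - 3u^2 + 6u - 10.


Read off the constant term: -10


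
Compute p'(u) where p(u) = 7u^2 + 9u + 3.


Apply the power rule term by term:
  d/du(7u^2) = 14u
  d/du(9u) = 9
  d/du(3) = 0
p'(u) = 14u + 9


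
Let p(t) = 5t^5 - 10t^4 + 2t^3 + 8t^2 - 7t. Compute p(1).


Using direct substitution:
  5 * (1)^5 = 5
  -10 * (1)^4 = -10
  2 * (1)^3 = 2
  8 * (1)^2 = 8
  -7 * (1)^1 = -7
  constant: 0
Sum = 5 - 10 + 2 + 8 - 7 + 0 = -2


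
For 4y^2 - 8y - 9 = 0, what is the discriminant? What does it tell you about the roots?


D = b^2 - 4ac = (-8)^2 - 4(4)(-9) = 64 + 144 = 208
Since D > 0: two distinct irrational roots


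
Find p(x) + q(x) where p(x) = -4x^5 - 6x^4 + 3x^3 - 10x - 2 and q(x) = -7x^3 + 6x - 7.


Align terms by degree and add:
  -4x^5 - 6x^4 + 3x^3 - 10x - 2
  -7x^3 + 6x - 7
= -4x^5 - 6x^4 - 4x^3 - 4x - 9


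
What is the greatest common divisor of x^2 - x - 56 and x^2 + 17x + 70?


Factor each:
  x^2 - x - 56 = (x + 7)(x - 8)
  x^2 + 17x + 70 = (x + 7)(x + 10)
Common monic factor: x + 7


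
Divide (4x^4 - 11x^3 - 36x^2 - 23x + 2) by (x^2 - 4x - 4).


(4x^4 - 11x^3 - 36x^2 - 23x + 2) / (x^2 - 4x - 4)
Step 1: 4x^2 * (x^2 - 4x - 4) = 4x^4 - 16x^3 - 16x^2; subtract.
Step 2: 5x * (x^2 - 4x - 4) = 5x^3 - 20x^2 - 20x; subtract.
Step 3: 0 * (x^2 - 4x - 4) = 0; subtract.
Quotient: 4x^2 + 5x, Remainder: -3x + 2


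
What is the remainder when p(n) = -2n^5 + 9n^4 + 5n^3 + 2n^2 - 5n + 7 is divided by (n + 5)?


By the Remainder Theorem, the remainder equals p(-5):
  -2*(-5)^5 = 6250
  9*(-5)^4 = 5625
  5*(-5)^3 = -625
  2*(-5)^2 = 50
  -5*(-5)^1 = 25
  constant: 7
Sum: 6250 + 5625 - 625 + 50 + 25 + 7 = 11332


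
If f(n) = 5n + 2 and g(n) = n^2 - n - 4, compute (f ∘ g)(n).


Substitute g(n) into f:
f(g(n)) = 5*(n^2 - n - 4) + 2
Expand and combine: 5n^2 - 5n - 18


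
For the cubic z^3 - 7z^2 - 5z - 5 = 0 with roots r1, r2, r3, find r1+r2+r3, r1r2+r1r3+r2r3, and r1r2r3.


Monic cubic z^3+bz^2+cz+d=0: sum=-b, pairwise sum=c, product=-d.
b=-7, c=-5, d=-5
r1+r2+r3 = 7
r1r2+r1r3+r2r3 = -5
r1r2r3 = 5


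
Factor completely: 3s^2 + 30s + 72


Roots satisfy r1 + r2 = -b/a = -10 and r1*r2 = c/a = 24.
So r1 = -6, r2 = -4.
3s^2 + 30s + 72 = 3(s - r1)(s - r2) = 3(s + 6)(s + 4)


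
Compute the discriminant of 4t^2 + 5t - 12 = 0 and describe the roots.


D = b^2 - 4ac = (5)^2 - 4(4)(-12) = 25 + 192 = 217
Since D > 0: two distinct irrational roots


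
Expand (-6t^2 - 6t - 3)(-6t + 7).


Distribute each term of the first polynomial:
  (-6t^2)(-6t + 7) = 36t^3 - 42t^2
  (-6t)(-6t + 7) = 36t^2 - 42t
  (-3)(-6t + 7) = 18t - 21
Sum: 36t^3 - 6t^2 - 24t - 21


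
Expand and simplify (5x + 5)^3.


Expand (5x + 5)^3 by repeated multiplication:
  (5x + 5)^2 = 25x^2 + 50x + 25
= 125x^3 + 375x^2 + 375x + 125


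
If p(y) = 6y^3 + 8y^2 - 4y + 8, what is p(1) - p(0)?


p(1) = 18
p(0) = 8
p(1) - p(0) = 18 - 8 = 10


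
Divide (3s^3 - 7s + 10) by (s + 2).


(3s^3 - 7s + 10) / (s + 2)
Step 1: 3s^2 * (s + 2) = 3s^3 + 6s^2; subtract.
Step 2: -6s * (s + 2) = -6s^2 - 12s; subtract.
Step 3: 5 * (s + 2) = 5s + 10; subtract.
Quotient: 3s^2 - 6s + 5, Remainder: 0


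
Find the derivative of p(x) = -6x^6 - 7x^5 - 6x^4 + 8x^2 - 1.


Apply the power rule term by term:
  d/dx(-6x^6) = -36x^5
  d/dx(-7x^5) = -35x^4
  d/dx(-6x^4) = -24x^3
  d/dx(8x^2) = 16x
  d/dx(-1) = 0
p'(x) = -36x^5 - 35x^4 - 24x^3 + 16x


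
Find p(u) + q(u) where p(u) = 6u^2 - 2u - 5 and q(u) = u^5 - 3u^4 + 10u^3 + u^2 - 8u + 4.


Align terms by degree and add:
  6u^2 - 2u - 5
+ u^5 - 3u^4 + 10u^3 + u^2 - 8u + 4
= u^5 - 3u^4 + 10u^3 + 7u^2 - 10u - 1


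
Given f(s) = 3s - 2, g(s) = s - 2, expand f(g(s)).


Substitute g(s) into f:
f(g(s)) = 3*(s - 2) + (-2)
Expand and combine: 3s - 8


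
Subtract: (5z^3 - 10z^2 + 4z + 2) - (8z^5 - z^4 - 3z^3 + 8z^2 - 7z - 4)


Distribute the minus sign:
  (5z^3 - 10z^2 + 4z + 2)
- (8z^5 - z^4 - 3z^3 + 8z^2 - 7z - 4)
Negate second polynomial: -8z^5 + z^4 + 3z^3 - 8z^2 + 7z + 4
Add: -8z^5 + z^4 + 8z^3 - 18z^2 + 11z + 6


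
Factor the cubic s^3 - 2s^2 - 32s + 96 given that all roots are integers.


Try integer roots (divisors of 96). s=4: p(4)=0.
Divide out (s - 4): quotient is s^2 + 2s - 24.
Factor the quadratic: (s - 4)(s + 6)
Result: (s - 4)(s - 4)(s + 6)


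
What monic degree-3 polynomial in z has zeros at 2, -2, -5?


p(z) = (z - 2)(z + 2)(z + 5)
Expand: z^3 + 5z^2 - 4z - 20


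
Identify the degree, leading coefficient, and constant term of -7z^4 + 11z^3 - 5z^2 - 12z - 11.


Highest power of z is 4, with coefficient -7. Constant term is -11.
Degree = 4, leading coefficient = -7, constant term = -11


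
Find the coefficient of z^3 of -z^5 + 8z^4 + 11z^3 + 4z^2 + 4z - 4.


Read off the coefficient of z^3: 11


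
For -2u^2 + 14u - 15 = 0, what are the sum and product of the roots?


For au^2+bu+c=0: sum = -b/a, product = c/a.
a=-2, b=14, c=-15
Sum = -(14)/-2 = 7
Product = (-15)/-2 = 15/2


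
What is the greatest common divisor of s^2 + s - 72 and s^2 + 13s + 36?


Factor each:
  s^2 + s - 72 = (s + 9)(s - 8)
  s^2 + 13s + 36 = (s + 9)(s + 4)
Common monic factor: s + 9


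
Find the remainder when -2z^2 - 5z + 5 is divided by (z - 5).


By the Remainder Theorem, the remainder equals p(5):
  -2*(5)^2 = -50
  -5*(5)^1 = -25
  constant: 5
Sum: -50 - 25 + 5 = -70


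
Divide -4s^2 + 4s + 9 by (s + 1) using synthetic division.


Synthetic division with c = -1. Coefficients: -4, 4, 9
Bring down -4.
  -4 * -1 = 4; 4 + 4 = 8
  8 * -1 = -8; -8 + 9 = 1
Quotient: -4s + 8, Remainder: 1


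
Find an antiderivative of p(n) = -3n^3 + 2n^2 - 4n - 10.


Reverse power rule on each term:
  ∫ -3n^3 dn = -(3/4)n^4
  ∫ 2n^2 dn = (2/3)n^3
  ∫ -4n dn = -2n^2
  ∫ -10 dn = -10n
F(n) = -(3/4)n^4 + (2/3)n^3 - 2n^2 - 10n + C


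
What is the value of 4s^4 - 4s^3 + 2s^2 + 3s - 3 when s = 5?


Using direct substitution:
  4 * (5)^4 = 2500
  -4 * (5)^3 = -500
  2 * (5)^2 = 50
  3 * (5)^1 = 15
  constant: -3
Sum = 2500 - 500 + 50 + 15 - 3 = 2062


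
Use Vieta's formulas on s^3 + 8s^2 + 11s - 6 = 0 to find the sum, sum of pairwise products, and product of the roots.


Monic cubic s^3+bs^2+cs+d=0: sum=-b, pairwise sum=c, product=-d.
b=8, c=11, d=-6
r1+r2+r3 = -8
r1r2+r1r3+r2r3 = 11
r1r2r3 = 6


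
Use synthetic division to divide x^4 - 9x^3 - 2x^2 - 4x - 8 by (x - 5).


Synthetic division with c = 5. Coefficients: 1, -9, -2, -4, -8
Bring down 1.
  1 * 5 = 5; 5 - 9 = -4
  -4 * 5 = -20; -20 - 2 = -22
  -22 * 5 = -110; -110 - 4 = -114
  -114 * 5 = -570; -570 - 8 = -578
Quotient: x^3 - 4x^2 - 22x - 114, Remainder: -578


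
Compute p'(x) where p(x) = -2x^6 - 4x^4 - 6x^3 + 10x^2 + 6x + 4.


Apply the power rule term by term:
  d/dx(-2x^6) = -12x^5
  d/dx(-4x^4) = -16x^3
  d/dx(-6x^3) = -18x^2
  d/dx(10x^2) = 20x
  d/dx(6x) = 6
  d/dx(4) = 0
p'(x) = -12x^5 - 16x^3 - 18x^2 + 20x + 6


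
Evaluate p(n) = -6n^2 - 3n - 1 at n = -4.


Using direct substitution:
  -6 * (-4)^2 = -96
  -3 * (-4)^1 = 12
  constant: -1
Sum = -96 + 12 - 1 = -85


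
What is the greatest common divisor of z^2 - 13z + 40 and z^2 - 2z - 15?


Factor each:
  z^2 - 13z + 40 = (z - 5)(z - 8)
  z^2 - 2z - 15 = (z - 5)(z + 3)
Common monic factor: z - 5


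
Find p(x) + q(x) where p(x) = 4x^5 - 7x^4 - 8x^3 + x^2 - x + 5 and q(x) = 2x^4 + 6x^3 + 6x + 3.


Align terms by degree and add:
  4x^5 - 7x^4 - 8x^3 + x^2 - x + 5
+ 2x^4 + 6x^3 + 6x + 3
= 4x^5 - 5x^4 - 2x^3 + x^2 + 5x + 8


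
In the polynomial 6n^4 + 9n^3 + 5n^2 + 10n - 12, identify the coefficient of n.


Read off the coefficient of n: 10


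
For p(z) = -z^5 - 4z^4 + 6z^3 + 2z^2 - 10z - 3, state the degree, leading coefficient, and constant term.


Highest power of z is 5, with coefficient -1. Constant term is -3.
Degree = 5, leading coefficient = -1, constant term = -3


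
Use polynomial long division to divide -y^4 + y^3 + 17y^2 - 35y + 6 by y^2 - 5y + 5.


(-y^4 + y^3 + 17y^2 - 35y + 6) / (y^2 - 5y + 5)
Step 1: -y^2 * (y^2 - 5y + 5) = -y^4 + 5y^3 - 5y^2; subtract.
Step 2: -4y * (y^2 - 5y + 5) = -4y^3 + 20y^2 - 20y; subtract.
Step 3: 2 * (y^2 - 5y + 5) = 2y^2 - 10y + 10; subtract.
Quotient: -y^2 - 4y + 2, Remainder: -5y - 4


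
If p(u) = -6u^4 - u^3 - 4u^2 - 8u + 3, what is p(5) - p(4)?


p(5) = -4012
p(4) = -1693
p(5) - p(4) = -4012 + 1693 = -2319


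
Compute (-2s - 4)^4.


Expand (-2s - 4)^4 by repeated multiplication:
  (-2s - 4)^2 = 4s^2 + 16s + 16
  (-2s - 4)^3 = -8s^3 - 48s^2 - 96s - 64
= 16s^4 + 128s^3 + 384s^2 + 512s + 256


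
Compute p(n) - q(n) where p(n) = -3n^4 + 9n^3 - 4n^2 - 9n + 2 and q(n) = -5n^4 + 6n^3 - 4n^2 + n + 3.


Distribute the minus sign:
  (-3n^4 + 9n^3 - 4n^2 - 9n + 2)
- (-5n^4 + 6n^3 - 4n^2 + n + 3)
Negate second polynomial: 5n^4 - 6n^3 + 4n^2 - n - 3
Add: 2n^4 + 3n^3 - 10n - 1


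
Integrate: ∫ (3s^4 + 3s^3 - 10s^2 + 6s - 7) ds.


Reverse power rule on each term:
  ∫ 3s^4 ds = (3/5)s^5
  ∫ 3s^3 ds = (3/4)s^4
  ∫ -10s^2 ds = -(10/3)s^3
  ∫ 6s ds = 3s^2
  ∫ -7 ds = -7s
F(s) = (3/5)s^5 + (3/4)s^4 - (10/3)s^3 + 3s^2 - 7s + C


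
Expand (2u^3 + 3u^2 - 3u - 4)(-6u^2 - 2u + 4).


Distribute each term of the first polynomial:
  (2u^3)(-6u^2 - 2u + 4) = -12u^5 - 4u^4 + 8u^3
  (3u^2)(-6u^2 - 2u + 4) = -18u^4 - 6u^3 + 12u^2
  (-3u)(-6u^2 - 2u + 4) = 18u^3 + 6u^2 - 12u
  (-4)(-6u^2 - 2u + 4) = 24u^2 + 8u - 16
Sum: -12u^5 - 22u^4 + 20u^3 + 42u^2 - 4u - 16


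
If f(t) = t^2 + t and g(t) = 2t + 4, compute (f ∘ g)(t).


Substitute g(t) into f:
f(g(t)) = 1*(2t + 4)^2 + 1*(2t + 4)
(2t + 4)^2 = 4t^2 + 16t + 16
Expand and combine: 4t^2 + 18t + 20


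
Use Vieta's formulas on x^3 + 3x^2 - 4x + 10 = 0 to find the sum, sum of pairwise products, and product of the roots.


Monic cubic x^3+bx^2+cx+d=0: sum=-b, pairwise sum=c, product=-d.
b=3, c=-4, d=10
r1+r2+r3 = -3
r1r2+r1r3+r2r3 = -4
r1r2r3 = -10


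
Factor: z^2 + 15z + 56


Roots satisfy r1 + r2 = -b/a = -15 and r1*r2 = c/a = 56.
So r1 = -8, r2 = -7.
z^2 + 15z + 56 = (z - r1)(z - r2) = (z + 8)(z + 7)


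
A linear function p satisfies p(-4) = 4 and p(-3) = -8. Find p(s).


p(s) = ms + b. Using p(-4)=4, p(-3)=-8:
m = (4 + 8)/(-4 + 3) = 12/-1 = -12
b = 4 - m*(-4) = 4 - 48 = -44
p(s) = -12s - 44


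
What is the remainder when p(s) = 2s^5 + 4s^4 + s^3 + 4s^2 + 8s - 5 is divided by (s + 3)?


By the Remainder Theorem, the remainder equals p(-3):
  2*(-3)^5 = -486
  4*(-3)^4 = 324
  1*(-3)^3 = -27
  4*(-3)^2 = 36
  8*(-3)^1 = -24
  constant: -5
Sum: -486 + 324 - 27 + 36 - 24 - 5 = -182


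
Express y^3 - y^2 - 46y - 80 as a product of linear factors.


Try integer roots (divisors of -80). y=-2: p(-2)=0.
Divide out (y + 2): quotient is y^2 - 3y - 40.
Factor the quadratic: (y - 8)(y + 5)
Result: (y + 2)(y - 8)(y + 5)


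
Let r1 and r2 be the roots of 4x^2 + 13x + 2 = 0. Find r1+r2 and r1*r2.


For ax^2+bx+c=0: sum = -b/a, product = c/a.
a=4, b=13, c=2
Sum = -(13)/4 = -13/4
Product = (2)/4 = 1/2


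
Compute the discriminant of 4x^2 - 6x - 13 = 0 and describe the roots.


D = b^2 - 4ac = (-6)^2 - 4(4)(-13) = 36 + 208 = 244
Since D > 0: two distinct irrational roots


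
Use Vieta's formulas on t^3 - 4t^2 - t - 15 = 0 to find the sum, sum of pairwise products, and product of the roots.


Monic cubic t^3+bt^2+ct+d=0: sum=-b, pairwise sum=c, product=-d.
b=-4, c=-1, d=-15
r1+r2+r3 = 4
r1r2+r1r3+r2r3 = -1
r1r2r3 = 15


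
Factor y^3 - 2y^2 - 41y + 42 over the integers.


Try integer roots (divisors of 42). y=-6: p(-6)=0.
Divide out (y + 6): quotient is y^2 - 8y + 7.
Factor the quadratic: (y - 1)(y - 7)
Result: (y + 6)(y - 1)(y - 7)


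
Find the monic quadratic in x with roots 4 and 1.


p(x) = (x - 4)(x - 1)
Expand: x^2 - 5x + 4


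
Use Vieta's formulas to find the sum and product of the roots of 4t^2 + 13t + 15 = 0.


For at^2+bt+c=0: sum = -b/a, product = c/a.
a=4, b=13, c=15
Sum = -(13)/4 = -13/4
Product = (15)/4 = 15/4


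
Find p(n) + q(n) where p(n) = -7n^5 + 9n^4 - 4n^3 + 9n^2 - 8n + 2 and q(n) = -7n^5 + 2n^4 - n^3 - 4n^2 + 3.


Align terms by degree and add:
  -7n^5 + 9n^4 - 4n^3 + 9n^2 - 8n + 2
  -7n^5 + 2n^4 - n^3 - 4n^2 + 3
= -14n^5 + 11n^4 - 5n^3 + 5n^2 - 8n + 5


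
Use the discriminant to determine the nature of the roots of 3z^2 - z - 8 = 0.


D = b^2 - 4ac = (-1)^2 - 4(3)(-8) = 1 + 96 = 97
Since D > 0: two distinct irrational roots


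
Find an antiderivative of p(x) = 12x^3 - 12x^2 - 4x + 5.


Reverse power rule on each term:
  ∫ 12x^3 dx = 3x^4
  ∫ -12x^2 dx = -4x^3
  ∫ -4x dx = -2x^2
  ∫ 5 dx = 5x
F(x) = 3x^4 - 4x^3 - 2x^2 + 5x + C


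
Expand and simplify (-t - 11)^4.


Expand (-t - 11)^4 by repeated multiplication:
  (-t - 11)^2 = t^2 + 22t + 121
  (-t - 11)^3 = -t^3 - 33t^2 - 363t - 1331
= t^4 + 44t^3 + 726t^2 + 5324t + 14641


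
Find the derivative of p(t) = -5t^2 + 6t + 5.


Apply the power rule term by term:
  d/dt(-5t^2) = -10t
  d/dt(6t) = 6
  d/dt(5) = 0
p'(t) = -10t + 6


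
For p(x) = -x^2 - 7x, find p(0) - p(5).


p(0) = 0
p(5) = -60
p(0) - p(5) = 0 + 60 = 60


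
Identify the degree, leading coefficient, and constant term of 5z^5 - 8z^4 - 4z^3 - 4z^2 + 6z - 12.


Highest power of z is 5, with coefficient 5. Constant term is -12.
Degree = 5, leading coefficient = 5, constant term = -12


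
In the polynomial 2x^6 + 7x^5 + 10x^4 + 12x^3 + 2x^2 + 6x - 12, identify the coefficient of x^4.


Read off the coefficient of x^4: 10


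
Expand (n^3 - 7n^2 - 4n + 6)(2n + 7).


Distribute each term of the first polynomial:
  (n^3)(2n + 7) = 2n^4 + 7n^3
  (-7n^2)(2n + 7) = -14n^3 - 49n^2
  (-4n)(2n + 7) = -8n^2 - 28n
  (6)(2n + 7) = 12n + 42
Sum: 2n^4 - 7n^3 - 57n^2 - 16n + 42


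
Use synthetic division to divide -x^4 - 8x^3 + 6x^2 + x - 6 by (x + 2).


Synthetic division with c = -2. Coefficients: -1, -8, 6, 1, -6
Bring down -1.
  -1 * -2 = 2; 2 - 8 = -6
  -6 * -2 = 12; 12 + 6 = 18
  18 * -2 = -36; -36 + 1 = -35
  -35 * -2 = 70; 70 - 6 = 64
Quotient: -x^3 - 6x^2 + 18x - 35, Remainder: 64


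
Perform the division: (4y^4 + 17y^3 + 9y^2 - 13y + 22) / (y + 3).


(4y^4 + 17y^3 + 9y^2 - 13y + 22) / (y + 3)
Step 1: 4y^3 * (y + 3) = 4y^4 + 12y^3; subtract.
Step 2: 5y^2 * (y + 3) = 5y^3 + 15y^2; subtract.
Step 3: -6y * (y + 3) = -6y^2 - 18y; subtract.
Step 4: 5 * (y + 3) = 5y + 15; subtract.
Quotient: 4y^3 + 5y^2 - 6y + 5, Remainder: 7


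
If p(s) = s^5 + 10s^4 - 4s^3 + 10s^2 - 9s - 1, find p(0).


Using direct substitution:
  1 * (0)^5 = 0
  10 * (0)^4 = 0
  -4 * (0)^3 = 0
  10 * (0)^2 = 0
  -9 * (0)^1 = 0
  constant: -1
Sum = 0 + 0 + 0 + 0 + 0 - 1 = -1


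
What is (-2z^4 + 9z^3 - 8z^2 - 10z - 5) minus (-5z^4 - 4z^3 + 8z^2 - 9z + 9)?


Distribute the minus sign:
  (-2z^4 + 9z^3 - 8z^2 - 10z - 5)
- (-5z^4 - 4z^3 + 8z^2 - 9z + 9)
Negate second polynomial: 5z^4 + 4z^3 - 8z^2 + 9z - 9
Add: 3z^4 + 13z^3 - 16z^2 - z - 14


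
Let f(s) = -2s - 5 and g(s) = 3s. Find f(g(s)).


Substitute g(s) into f:
f(g(s)) = -2*(3s) + (-5)
Expand and combine: -6s - 5


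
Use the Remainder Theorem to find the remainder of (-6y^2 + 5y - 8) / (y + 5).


By the Remainder Theorem, the remainder equals p(-5):
  -6*(-5)^2 = -150
  5*(-5)^1 = -25
  constant: -8
Sum: -150 - 25 - 8 = -183


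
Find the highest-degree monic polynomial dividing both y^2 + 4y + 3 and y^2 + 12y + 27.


Factor each:
  y^2 + 4y + 3 = (y + 3)(y + 1)
  y^2 + 12y + 27 = (y + 3)(y + 9)
Common monic factor: y + 3


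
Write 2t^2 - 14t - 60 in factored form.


Roots satisfy r1 + r2 = -b/a = 7 and r1*r2 = c/a = -30.
So r1 = -3, r2 = 10.
2t^2 - 14t - 60 = 2(t - r1)(t - r2) = 2(t + 3)(t - 10)


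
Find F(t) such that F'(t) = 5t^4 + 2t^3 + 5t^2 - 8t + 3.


Reverse power rule on each term:
  ∫ 5t^4 dt = t^5
  ∫ 2t^3 dt = (1/2)t^4
  ∫ 5t^2 dt = (5/3)t^3
  ∫ -8t dt = -4t^2
  ∫ 3 dt = 3t
F(t) = t^5 + (1/2)t^4 + (5/3)t^3 - 4t^2 + 3t + C


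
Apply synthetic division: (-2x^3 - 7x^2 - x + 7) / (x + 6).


Synthetic division with c = -6. Coefficients: -2, -7, -1, 7
Bring down -2.
  -2 * -6 = 12; 12 - 7 = 5
  5 * -6 = -30; -30 - 1 = -31
  -31 * -6 = 186; 186 + 7 = 193
Quotient: -2x^2 + 5x - 31, Remainder: 193


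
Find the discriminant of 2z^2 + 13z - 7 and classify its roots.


D = b^2 - 4ac = (13)^2 - 4(2)(-7) = 169 + 56 = 225
Since D > 0: two distinct rational roots


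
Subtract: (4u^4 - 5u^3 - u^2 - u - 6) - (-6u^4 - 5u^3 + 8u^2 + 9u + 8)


Distribute the minus sign:
  (4u^4 - 5u^3 - u^2 - u - 6)
- (-6u^4 - 5u^3 + 8u^2 + 9u + 8)
Negate second polynomial: 6u^4 + 5u^3 - 8u^2 - 9u - 8
Add: 10u^4 - 9u^2 - 10u - 14


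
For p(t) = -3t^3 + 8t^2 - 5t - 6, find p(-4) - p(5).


p(-4) = 334
p(5) = -206
p(-4) - p(5) = 334 + 206 = 540


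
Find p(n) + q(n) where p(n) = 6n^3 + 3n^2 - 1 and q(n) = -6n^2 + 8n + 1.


Align terms by degree and add:
  6n^3 + 3n^2 - 1
  -6n^2 + 8n + 1
= 6n^3 - 3n^2 + 8n


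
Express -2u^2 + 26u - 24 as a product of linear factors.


Roots satisfy r1 + r2 = -b/a = 13 and r1*r2 = c/a = 12.
So r1 = 1, r2 = 12.
-2u^2 + 26u - 24 = -2(u - r1)(u - r2) = -2(u - 1)(u - 12)


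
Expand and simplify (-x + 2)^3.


Expand (-x + 2)^3 by repeated multiplication:
  (-x + 2)^2 = x^2 - 4x + 4
= -x^3 + 6x^2 - 12x + 8


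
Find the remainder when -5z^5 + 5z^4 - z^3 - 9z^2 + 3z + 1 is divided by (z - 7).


By the Remainder Theorem, the remainder equals p(7):
  -5*(7)^5 = -84035
  5*(7)^4 = 12005
  -1*(7)^3 = -343
  -9*(7)^2 = -441
  3*(7)^1 = 21
  constant: 1
Sum: -84035 + 12005 - 343 - 441 + 21 + 1 = -72792


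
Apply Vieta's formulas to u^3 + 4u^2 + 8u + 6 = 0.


Monic cubic u^3+bu^2+cu+d=0: sum=-b, pairwise sum=c, product=-d.
b=4, c=8, d=6
r1+r2+r3 = -4
r1r2+r1r3+r2r3 = 8
r1r2r3 = -6


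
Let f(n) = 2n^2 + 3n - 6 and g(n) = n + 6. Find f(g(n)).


Substitute g(n) into f:
f(g(n)) = 2*(n + 6)^2 + 3*(n + 6) + (-6)
(n + 6)^2 = n^2 + 12n + 36
Expand and combine: 2n^2 + 27n + 84


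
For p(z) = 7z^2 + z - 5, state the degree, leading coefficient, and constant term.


Highest power of z is 2, with coefficient 7. Constant term is -5.
Degree = 2, leading coefficient = 7, constant term = -5


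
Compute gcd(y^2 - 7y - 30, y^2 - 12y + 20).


Factor each:
  y^2 - 7y - 30 = (y - 10)(y + 3)
  y^2 - 12y + 20 = (y - 10)(y - 2)
Common monic factor: y - 10


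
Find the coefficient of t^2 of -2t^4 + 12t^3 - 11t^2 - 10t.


Read off the coefficient of t^2: -11


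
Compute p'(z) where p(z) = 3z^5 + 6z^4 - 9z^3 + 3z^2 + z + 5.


Apply the power rule term by term:
  d/dz(3z^5) = 15z^4
  d/dz(6z^4) = 24z^3
  d/dz(-9z^3) = -27z^2
  d/dz(3z^2) = 6z
  d/dz(z) = 1
  d/dz(5) = 0
p'(z) = 15z^4 + 24z^3 - 27z^2 + 6z + 1


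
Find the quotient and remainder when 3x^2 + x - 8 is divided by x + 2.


(3x^2 + x - 8) / (x + 2)
Step 1: 3x * (x + 2) = 3x^2 + 6x; subtract.
Step 2: -5 * (x + 2) = -5x - 10; subtract.
Quotient: 3x - 5, Remainder: 2


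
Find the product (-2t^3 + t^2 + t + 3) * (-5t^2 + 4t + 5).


Distribute each term of the first polynomial:
  (-2t^3)(-5t^2 + 4t + 5) = 10t^5 - 8t^4 - 10t^3
  (t^2)(-5t^2 + 4t + 5) = -5t^4 + 4t^3 + 5t^2
  (t)(-5t^2 + 4t + 5) = -5t^3 + 4t^2 + 5t
  (3)(-5t^2 + 4t + 5) = -15t^2 + 12t + 15
Sum: 10t^5 - 13t^4 - 11t^3 - 6t^2 + 17t + 15


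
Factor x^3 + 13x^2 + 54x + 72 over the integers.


Try integer roots (divisors of 72). x=-6: p(-6)=0.
Divide out (x + 6): quotient is x^2 + 7x + 12.
Factor the quadratic: (x + 3)(x + 4)
Result: (x + 6)(x + 3)(x + 4)


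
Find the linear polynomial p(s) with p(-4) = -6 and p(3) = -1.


p(s) = ms + b. Using p(-4)=-6, p(3)=-1:
m = (-6 + 1)/(-4 - 3) = -5/-7 = 5/7
b = -6 - m*(-4) = -6 + 20/7 = -22/7
p(s) = (5/7)s - (22/7)


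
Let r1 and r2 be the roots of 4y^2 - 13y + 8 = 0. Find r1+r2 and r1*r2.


For ay^2+by+c=0: sum = -b/a, product = c/a.
a=4, b=-13, c=8
Sum = -(-13)/4 = 13/4
Product = (8)/4 = 2


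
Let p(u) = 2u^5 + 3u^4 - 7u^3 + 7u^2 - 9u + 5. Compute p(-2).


Using direct substitution:
  2 * (-2)^5 = -64
  3 * (-2)^4 = 48
  -7 * (-2)^3 = 56
  7 * (-2)^2 = 28
  -9 * (-2)^1 = 18
  constant: 5
Sum = -64 + 48 + 56 + 28 + 18 + 5 = 91


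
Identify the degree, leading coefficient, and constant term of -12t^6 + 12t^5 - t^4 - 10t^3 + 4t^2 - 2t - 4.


Highest power of t is 6, with coefficient -12. Constant term is -4.
Degree = 6, leading coefficient = -12, constant term = -4


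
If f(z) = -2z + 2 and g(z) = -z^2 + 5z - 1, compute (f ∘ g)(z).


Substitute g(z) into f:
f(g(z)) = -2*(-z^2 + 5z - 1) + 2
Expand and combine: 2z^2 - 10z + 4


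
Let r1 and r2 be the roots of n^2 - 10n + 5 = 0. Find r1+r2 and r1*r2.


For an^2+bn+c=0: sum = -b/a, product = c/a.
a=1, b=-10, c=5
Sum = -(-10)/1 = 10
Product = (5)/1 = 5


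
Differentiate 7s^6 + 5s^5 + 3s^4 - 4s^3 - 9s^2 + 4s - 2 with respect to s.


Apply the power rule term by term:
  d/ds(7s^6) = 42s^5
  d/ds(5s^5) = 25s^4
  d/ds(3s^4) = 12s^3
  d/ds(-4s^3) = -12s^2
  d/ds(-9s^2) = -18s
  d/ds(4s) = 4
  d/ds(-2) = 0
p'(s) = 42s^5 + 25s^4 + 12s^3 - 12s^2 - 18s + 4
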